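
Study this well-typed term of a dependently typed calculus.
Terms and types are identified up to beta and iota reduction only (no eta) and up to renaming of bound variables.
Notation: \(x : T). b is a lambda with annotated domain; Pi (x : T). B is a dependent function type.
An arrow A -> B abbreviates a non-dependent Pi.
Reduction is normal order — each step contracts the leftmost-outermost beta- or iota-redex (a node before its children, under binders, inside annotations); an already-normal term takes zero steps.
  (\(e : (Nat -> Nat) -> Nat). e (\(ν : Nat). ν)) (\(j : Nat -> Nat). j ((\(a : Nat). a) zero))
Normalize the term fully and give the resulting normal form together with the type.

normal form:
  zero
inferred type:
  Nat
observation: the leftmost-outermost redex is a beta-redex, and normalization takes 4 steps.


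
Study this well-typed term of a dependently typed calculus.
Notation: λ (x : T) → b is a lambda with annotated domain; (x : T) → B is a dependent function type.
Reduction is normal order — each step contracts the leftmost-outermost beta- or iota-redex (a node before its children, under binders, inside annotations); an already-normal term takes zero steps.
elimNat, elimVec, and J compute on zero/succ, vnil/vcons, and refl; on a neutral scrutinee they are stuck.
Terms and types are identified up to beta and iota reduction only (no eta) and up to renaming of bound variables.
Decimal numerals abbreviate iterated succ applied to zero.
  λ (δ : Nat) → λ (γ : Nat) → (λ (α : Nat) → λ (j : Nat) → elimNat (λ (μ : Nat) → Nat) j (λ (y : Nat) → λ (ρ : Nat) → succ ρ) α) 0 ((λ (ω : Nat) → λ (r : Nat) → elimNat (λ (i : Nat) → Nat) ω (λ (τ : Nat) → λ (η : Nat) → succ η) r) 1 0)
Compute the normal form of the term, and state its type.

resulting normal form:
  λ (δ : Nat) → λ (γ : Nat) → 1
the term's type:
  (δ : Nat) → (γ : Nat) → Nat
observation: the leftmost-outermost redex is a beta-redex, and normalization takes 6 steps.


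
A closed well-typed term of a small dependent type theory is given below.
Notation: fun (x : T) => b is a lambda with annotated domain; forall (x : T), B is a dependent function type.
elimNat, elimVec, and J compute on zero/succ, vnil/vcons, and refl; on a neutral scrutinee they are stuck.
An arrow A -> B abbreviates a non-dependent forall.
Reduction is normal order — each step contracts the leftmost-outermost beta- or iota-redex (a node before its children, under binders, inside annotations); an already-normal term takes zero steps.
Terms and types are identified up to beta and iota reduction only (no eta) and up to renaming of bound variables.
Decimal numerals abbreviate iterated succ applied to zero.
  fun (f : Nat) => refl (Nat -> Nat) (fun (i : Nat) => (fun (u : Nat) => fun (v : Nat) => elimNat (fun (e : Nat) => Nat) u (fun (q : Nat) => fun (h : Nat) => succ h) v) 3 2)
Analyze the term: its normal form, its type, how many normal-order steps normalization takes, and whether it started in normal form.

resulting normal form:
  fun (f : Nat) => refl (Nat -> Nat) (fun (i : Nat) => 5)
the term's type:
  Nat -> Eq (Nat -> Nat) (fun (f : Nat) => 5) (fun (i : Nat) => 5)
steps to reach normal form (normal order): 9
term was already normal: no
first redex: a beta-redex


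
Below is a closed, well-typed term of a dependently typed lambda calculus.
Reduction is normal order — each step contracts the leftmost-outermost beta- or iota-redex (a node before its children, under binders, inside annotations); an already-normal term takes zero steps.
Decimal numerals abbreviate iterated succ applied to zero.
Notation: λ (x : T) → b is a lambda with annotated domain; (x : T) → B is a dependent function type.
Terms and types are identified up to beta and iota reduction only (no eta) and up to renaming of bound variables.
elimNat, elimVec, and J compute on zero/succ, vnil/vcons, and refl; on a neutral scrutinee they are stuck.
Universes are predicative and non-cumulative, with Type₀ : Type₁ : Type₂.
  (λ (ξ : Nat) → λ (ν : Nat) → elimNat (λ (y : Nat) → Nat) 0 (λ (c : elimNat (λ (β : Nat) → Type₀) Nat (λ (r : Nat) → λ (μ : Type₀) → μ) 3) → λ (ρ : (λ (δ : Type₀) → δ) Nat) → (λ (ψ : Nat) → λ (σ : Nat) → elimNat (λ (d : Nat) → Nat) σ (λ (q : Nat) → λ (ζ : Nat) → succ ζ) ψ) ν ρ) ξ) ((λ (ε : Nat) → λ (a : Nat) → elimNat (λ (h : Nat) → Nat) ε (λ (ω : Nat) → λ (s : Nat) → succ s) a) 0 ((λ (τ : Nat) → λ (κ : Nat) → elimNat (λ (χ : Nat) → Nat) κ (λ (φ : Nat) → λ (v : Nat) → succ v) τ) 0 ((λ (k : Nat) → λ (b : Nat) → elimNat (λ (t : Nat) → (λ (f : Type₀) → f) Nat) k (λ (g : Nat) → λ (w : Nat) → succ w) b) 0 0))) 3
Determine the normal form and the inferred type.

resulting normal form:
  0
the term's type:
  Nat
observation: contracting a beta-redex first, the term normalizes in 35 steps.


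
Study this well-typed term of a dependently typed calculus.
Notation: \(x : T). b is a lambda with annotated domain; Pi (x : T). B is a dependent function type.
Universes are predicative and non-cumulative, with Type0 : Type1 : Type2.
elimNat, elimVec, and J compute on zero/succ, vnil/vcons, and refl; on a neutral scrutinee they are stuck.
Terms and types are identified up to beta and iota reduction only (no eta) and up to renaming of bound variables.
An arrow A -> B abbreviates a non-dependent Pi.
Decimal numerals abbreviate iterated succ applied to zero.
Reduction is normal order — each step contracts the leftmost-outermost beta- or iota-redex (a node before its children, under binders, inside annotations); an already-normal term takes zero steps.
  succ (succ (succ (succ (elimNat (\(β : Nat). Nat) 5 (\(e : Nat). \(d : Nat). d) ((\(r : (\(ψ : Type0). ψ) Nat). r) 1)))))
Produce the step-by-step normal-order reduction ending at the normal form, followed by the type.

normal-order reduction sequence:
  succ (succ (succ (succ (elimNat (\(β : Nat). Nat) 5 (\(e : Nat). \(d : Nat). d) ((\(r : (\(ψ : Type0). ψ) Nat). r) 1)))))
  ~> succ (succ (succ (succ (elimNat (\(β : Nat). Nat) 5 (\(e : Nat). \(d : Nat). d) 1))))
  ~> succ (succ (succ (succ ((\(β : Nat). \(e : Nat). e) 0 (elimNat (\(d : Nat). Nat) 5 (\(r : Nat). \(ψ : Nat). ψ) 0)))))
  ~> succ (succ (succ (succ ((\(β : Nat). β) (elimNat (\(e : Nat). Nat) 5 (\(d : Nat). \(r : Nat). r) 0)))))
  ~> succ (succ (succ (succ (elimNat (\(β : Nat). Nat) 5 (\(e : Nat). \(d : Nat). d) 0))))
  ~> 9
type:
  Nat


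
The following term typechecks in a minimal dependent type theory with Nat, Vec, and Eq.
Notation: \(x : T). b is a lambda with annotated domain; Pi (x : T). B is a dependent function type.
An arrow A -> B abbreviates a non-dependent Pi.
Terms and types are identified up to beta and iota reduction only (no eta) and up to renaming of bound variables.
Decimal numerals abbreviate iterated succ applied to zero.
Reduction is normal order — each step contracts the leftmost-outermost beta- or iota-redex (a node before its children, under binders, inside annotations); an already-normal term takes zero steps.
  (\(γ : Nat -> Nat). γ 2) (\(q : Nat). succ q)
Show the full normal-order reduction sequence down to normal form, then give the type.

normal-order reduction sequence:
  (\(γ : Nat -> Nat). γ 2) (\(q : Nat). succ q)
  ~> (\(γ : Nat). succ γ) 2
  ~> 3
inferred type:
  Nat


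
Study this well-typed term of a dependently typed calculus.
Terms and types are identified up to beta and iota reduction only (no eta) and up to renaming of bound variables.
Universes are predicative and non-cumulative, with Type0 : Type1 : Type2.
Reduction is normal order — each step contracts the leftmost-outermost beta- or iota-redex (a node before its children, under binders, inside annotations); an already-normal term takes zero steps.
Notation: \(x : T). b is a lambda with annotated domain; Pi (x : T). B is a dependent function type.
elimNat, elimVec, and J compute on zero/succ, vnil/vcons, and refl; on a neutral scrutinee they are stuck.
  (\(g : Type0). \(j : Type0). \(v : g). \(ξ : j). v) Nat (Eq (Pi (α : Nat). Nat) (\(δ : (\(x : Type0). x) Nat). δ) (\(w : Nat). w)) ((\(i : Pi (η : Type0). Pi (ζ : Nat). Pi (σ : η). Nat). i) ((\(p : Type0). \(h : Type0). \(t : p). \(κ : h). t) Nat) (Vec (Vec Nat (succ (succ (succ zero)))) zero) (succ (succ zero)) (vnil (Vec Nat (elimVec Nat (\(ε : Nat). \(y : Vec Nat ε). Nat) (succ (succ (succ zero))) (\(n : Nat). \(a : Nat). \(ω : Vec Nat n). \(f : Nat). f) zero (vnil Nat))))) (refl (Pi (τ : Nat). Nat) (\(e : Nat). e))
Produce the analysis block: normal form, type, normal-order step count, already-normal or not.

reduced normal form:
  succ (succ zero)
inferred type:
  Nat
normal-order step count: 9
already normal: no
first contracted redex: a beta-redex


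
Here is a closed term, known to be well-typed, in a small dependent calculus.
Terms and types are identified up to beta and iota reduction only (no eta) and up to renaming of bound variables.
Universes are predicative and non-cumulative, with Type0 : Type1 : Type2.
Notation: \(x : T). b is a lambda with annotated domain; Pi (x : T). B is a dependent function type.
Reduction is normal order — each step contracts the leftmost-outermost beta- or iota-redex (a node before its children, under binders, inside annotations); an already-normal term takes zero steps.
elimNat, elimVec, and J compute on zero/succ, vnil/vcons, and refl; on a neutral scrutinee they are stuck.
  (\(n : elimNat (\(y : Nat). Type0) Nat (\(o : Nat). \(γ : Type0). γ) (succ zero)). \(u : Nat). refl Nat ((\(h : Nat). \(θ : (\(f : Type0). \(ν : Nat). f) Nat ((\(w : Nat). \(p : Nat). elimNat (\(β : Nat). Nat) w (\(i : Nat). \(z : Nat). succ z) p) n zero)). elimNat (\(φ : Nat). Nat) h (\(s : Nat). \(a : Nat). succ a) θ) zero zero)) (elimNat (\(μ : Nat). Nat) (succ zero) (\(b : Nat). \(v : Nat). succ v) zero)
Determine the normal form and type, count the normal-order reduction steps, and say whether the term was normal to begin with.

reduced normal form:
  \(n : Nat). refl Nat zero
type:
  Pi (n : Nat). Eq Nat zero zero
reduction steps (normal order): 4
term was already normal: no
first contracted redex: a beta-redex


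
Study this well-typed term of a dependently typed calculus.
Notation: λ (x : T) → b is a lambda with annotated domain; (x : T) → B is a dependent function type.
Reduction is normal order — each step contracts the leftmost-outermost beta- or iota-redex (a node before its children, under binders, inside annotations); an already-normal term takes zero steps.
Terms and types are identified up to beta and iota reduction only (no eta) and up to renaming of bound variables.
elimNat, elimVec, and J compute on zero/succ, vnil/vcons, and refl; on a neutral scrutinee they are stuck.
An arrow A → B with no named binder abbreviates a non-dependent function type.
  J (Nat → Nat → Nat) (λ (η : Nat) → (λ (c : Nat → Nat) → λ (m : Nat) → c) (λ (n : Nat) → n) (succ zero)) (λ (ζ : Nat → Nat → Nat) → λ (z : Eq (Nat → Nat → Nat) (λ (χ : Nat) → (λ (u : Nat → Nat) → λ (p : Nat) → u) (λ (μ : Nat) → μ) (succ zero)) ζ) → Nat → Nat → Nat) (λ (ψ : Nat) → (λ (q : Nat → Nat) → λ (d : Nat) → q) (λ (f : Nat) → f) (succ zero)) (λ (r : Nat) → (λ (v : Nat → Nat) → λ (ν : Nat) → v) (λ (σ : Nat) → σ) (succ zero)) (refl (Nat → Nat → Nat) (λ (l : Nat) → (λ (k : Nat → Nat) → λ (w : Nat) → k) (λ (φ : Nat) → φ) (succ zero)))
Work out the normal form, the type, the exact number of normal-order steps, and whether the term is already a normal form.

normal form:
  λ (η : Nat) → λ (c : Nat) → c
the term's type:
  Nat → Nat → Nat
reduction steps (normal order): 3
already normal: no
first redex: a J iota-redex


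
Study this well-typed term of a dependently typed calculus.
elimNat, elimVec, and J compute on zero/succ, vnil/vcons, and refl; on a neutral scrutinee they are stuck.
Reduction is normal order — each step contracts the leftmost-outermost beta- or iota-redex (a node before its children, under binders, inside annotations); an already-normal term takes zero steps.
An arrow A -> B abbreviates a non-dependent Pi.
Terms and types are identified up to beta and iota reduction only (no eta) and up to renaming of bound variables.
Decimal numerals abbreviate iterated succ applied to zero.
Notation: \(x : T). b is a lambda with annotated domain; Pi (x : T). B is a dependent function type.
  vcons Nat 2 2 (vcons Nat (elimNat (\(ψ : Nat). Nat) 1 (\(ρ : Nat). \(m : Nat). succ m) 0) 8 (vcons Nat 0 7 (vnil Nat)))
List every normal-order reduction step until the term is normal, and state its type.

normal-order reduction sequence:
  vcons Nat 2 2 (vcons Nat (elimNat (\(ψ : Nat). Nat) 1 (\(ρ : Nat). \(m : Nat). succ m) 0) 8 (vcons Nat 0 7 (vnil Nat)))
  ~> vcons Nat 2 2 (vcons Nat 1 8 (vcons Nat 0 7 (vnil Nat)))
type:
  Vec Nat 3


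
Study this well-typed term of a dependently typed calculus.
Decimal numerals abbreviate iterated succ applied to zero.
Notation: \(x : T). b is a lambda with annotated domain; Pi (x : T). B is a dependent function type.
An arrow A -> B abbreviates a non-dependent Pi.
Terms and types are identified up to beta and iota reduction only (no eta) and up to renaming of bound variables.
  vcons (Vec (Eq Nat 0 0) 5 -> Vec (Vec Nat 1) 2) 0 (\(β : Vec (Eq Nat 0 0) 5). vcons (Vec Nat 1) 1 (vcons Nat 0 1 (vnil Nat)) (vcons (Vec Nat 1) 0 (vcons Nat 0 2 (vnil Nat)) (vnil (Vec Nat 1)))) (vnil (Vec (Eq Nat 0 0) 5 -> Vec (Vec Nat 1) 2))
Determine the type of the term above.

type:
  Vec (Vec (Eq Nat 0 0) 5 -> Vec (Vec Nat 1) 2) 1


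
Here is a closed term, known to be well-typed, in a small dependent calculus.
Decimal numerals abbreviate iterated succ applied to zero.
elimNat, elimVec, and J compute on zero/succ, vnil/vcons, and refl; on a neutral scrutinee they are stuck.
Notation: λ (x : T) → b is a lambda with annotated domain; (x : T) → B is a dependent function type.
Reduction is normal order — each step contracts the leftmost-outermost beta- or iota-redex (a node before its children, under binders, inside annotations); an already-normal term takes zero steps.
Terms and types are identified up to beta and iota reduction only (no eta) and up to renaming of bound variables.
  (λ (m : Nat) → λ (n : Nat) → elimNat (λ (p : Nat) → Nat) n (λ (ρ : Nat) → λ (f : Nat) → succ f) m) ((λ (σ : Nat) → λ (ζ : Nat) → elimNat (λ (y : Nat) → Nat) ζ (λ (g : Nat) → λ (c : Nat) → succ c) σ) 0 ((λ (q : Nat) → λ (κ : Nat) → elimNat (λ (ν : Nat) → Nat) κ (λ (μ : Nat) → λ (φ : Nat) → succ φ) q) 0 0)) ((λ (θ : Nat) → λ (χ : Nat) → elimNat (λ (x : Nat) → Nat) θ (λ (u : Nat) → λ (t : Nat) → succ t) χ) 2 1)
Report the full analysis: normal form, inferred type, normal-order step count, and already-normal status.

resulting normal form:
  3
type:
  Nat
reduction steps (normal order): 15
already normal: no
first redex: a beta-redex


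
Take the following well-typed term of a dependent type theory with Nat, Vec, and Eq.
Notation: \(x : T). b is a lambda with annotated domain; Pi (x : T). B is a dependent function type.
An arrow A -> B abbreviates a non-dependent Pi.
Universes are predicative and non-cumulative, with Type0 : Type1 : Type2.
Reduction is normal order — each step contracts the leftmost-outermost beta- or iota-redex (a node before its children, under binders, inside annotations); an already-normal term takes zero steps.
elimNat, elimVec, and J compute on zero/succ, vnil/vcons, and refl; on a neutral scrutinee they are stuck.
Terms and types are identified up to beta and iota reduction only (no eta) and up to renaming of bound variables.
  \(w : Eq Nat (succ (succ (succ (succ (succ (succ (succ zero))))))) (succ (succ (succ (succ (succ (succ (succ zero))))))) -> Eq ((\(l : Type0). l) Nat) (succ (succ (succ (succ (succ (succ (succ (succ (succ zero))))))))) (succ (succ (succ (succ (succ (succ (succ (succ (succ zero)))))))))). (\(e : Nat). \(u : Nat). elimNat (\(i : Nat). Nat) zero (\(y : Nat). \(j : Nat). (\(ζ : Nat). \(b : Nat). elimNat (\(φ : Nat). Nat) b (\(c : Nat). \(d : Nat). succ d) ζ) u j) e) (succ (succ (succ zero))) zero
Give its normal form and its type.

reduced normal form:
  \(w : Eq Nat (succ (succ (succ (succ (succ (succ (succ zero))))))) (succ (succ (succ (succ (succ (succ (succ zero))))))) -> Eq Nat (succ (succ (succ (succ (succ (succ (succ (succ (succ zero))))))))) (succ (succ (succ (succ (succ (succ (succ (succ (succ zero)))))))))). zero
the term's type:
  (Eq Nat (succ (succ (succ (succ (succ (succ (succ zero))))))) (succ (succ (succ (succ (succ (succ (succ zero))))))) -> Eq Nat (succ (succ (succ (succ (succ (succ (succ (succ (succ zero))))))))) (succ (succ (succ (succ (succ (succ (succ (succ (succ zero)))))))))) -> Nat


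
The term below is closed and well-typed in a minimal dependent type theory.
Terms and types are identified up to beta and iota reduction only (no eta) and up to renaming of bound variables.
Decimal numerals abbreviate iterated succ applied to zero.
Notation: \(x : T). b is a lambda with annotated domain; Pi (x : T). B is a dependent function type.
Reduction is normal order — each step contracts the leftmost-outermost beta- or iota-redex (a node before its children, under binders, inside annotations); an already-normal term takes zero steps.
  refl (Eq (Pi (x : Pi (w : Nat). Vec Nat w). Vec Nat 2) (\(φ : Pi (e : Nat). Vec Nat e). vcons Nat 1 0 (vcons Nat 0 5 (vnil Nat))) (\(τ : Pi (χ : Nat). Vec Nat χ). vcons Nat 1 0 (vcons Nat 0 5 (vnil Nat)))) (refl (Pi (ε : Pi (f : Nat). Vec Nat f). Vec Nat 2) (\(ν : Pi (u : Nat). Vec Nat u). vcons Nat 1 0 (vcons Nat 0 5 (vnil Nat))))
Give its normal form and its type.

normal form:
  refl (Eq (Pi (x : Pi (w : Nat). Vec Nat w). Vec Nat 2) (\(φ : Pi (e : Nat). Vec Nat e). vcons Nat 1 0 (vcons Nat 0 5 (vnil Nat))) (\(τ : Pi (χ : Nat). Vec Nat χ). vcons Nat 1 0 (vcons Nat 0 5 (vnil Nat)))) (refl (Pi (ε : Pi (f : Nat). Vec Nat f). Vec Nat 2) (\(ν : Pi (u : Nat). Vec Nat u). vcons Nat 1 0 (vcons Nat 0 5 (vnil Nat))))
the term's type:
  Eq (Eq (Pi (x : Pi (w : Nat). Vec Nat w). Vec Nat 2) (\(φ : Pi (e : Nat). Vec Nat e). vcons Nat 1 0 (vcons Nat 0 5 (vnil Nat))) (\(τ : Pi (χ : Nat). Vec Nat χ). vcons Nat 1 0 (vcons Nat 0 5 (vnil Nat)))) (refl (Pi (ε : Pi (f : Nat). Vec Nat f). Vec Nat 2) (\(ν : Pi (u : Nat). Vec Nat u). vcons Nat 1 0 (vcons Nat 0 5 (vnil Nat)))) (refl (Pi (α : Pi (β : Nat). Vec Nat β). Vec Nat 2) (\(θ : Pi (b : Nat). Vec Nat b). vcons Nat 1 0 (vcons Nat 0 5 (vnil Nat))))
observation: the term is already in normal form.


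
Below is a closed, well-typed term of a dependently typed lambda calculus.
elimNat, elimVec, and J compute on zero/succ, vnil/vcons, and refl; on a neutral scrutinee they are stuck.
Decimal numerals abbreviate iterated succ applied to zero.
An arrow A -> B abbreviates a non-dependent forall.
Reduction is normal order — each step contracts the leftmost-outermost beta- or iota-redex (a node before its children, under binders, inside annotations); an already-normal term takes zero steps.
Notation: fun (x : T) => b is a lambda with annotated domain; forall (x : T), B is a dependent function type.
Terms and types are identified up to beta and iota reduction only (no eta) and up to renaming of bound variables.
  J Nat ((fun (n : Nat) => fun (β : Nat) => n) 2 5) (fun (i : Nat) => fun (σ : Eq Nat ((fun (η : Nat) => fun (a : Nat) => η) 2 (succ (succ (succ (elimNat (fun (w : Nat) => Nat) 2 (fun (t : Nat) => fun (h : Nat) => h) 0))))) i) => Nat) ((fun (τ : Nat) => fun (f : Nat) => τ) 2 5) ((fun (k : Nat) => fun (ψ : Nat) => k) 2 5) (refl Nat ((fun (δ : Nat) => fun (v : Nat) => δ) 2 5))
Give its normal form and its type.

normal form:
  2
inferred type:
  Nat
observation: the term reaches its normal form after 3 normal-order steps.


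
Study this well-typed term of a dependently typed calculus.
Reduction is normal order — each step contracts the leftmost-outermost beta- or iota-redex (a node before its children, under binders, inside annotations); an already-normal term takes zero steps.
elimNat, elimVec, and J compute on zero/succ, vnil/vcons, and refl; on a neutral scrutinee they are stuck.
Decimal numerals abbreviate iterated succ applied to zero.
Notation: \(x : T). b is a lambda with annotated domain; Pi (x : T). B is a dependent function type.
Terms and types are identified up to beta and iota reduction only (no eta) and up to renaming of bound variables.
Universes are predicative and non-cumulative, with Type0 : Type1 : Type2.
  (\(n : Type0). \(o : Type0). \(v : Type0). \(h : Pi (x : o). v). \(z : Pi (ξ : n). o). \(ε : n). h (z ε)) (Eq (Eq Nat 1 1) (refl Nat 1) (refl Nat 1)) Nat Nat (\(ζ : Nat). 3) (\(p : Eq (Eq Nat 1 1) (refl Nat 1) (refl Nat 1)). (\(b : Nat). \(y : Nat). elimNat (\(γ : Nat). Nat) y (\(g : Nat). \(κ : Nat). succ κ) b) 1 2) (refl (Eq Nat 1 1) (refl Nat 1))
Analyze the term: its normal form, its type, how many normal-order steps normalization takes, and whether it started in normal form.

reduced normal form:
  3
type:
  Nat
reduction steps (normal order): 7
term was already normal: no
first contracted redex: a beta-redex


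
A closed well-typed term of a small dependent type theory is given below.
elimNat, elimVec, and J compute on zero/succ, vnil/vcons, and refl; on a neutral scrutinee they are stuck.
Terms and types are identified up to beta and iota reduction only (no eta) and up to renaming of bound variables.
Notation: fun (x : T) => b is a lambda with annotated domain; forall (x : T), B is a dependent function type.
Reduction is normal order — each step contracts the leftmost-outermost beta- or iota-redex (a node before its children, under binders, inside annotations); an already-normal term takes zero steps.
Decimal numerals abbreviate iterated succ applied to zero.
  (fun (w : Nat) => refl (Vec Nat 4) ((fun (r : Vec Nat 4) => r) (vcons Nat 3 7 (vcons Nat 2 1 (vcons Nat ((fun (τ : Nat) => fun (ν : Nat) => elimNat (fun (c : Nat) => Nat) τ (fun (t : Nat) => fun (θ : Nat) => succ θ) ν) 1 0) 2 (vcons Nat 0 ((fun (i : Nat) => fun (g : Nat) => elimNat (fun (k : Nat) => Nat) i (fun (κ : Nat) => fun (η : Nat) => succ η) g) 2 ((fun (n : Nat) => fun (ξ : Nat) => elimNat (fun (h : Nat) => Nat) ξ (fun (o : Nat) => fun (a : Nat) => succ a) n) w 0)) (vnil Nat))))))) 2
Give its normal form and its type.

reduced normal form:
  refl (Vec Nat 4) (vcons Nat 3 7 (vcons Nat 2 1 (vcons Nat 1 2 (vcons Nat 0 4 (vnil Nat)))))
inferred type:
  Eq (Vec Nat 4) (vcons Nat 3 7 (vcons Nat 2 1 (vcons Nat 1 2 (vcons Nat 0 4 (vnil Nat))))) (vcons Nat 3 7 (vcons Nat 2 1 (vcons Nat 1 2 (vcons Nat 0 4 (vnil Nat)))))
observation: the first redex contracted is a beta-redex; the normal form is reached in 23 normal-order steps.


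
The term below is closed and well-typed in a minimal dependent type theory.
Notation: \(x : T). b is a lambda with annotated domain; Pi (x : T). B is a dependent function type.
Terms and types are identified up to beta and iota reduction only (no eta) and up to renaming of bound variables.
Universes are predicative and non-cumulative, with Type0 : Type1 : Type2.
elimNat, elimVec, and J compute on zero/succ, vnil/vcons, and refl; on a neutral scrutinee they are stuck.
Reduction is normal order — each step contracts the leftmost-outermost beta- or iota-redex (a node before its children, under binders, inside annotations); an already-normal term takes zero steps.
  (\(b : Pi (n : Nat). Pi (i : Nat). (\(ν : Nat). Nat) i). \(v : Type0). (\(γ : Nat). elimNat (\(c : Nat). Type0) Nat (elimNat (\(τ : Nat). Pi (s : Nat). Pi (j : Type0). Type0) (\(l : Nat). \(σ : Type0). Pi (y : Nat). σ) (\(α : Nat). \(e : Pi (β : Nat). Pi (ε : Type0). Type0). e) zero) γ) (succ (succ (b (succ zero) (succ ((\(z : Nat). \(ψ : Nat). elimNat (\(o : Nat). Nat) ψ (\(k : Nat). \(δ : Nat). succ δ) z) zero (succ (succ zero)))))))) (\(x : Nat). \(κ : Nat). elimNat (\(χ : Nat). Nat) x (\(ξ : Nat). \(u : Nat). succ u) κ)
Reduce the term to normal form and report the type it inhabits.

normal form:
  \(b : Type0). Pi (n : Nat). Pi (i : Nat). Pi (ν : Nat). Pi (v : Nat). Pi (γ : Nat). Pi (c : Nat). Nat
the term's type:
  Pi (b : Type0). Type0


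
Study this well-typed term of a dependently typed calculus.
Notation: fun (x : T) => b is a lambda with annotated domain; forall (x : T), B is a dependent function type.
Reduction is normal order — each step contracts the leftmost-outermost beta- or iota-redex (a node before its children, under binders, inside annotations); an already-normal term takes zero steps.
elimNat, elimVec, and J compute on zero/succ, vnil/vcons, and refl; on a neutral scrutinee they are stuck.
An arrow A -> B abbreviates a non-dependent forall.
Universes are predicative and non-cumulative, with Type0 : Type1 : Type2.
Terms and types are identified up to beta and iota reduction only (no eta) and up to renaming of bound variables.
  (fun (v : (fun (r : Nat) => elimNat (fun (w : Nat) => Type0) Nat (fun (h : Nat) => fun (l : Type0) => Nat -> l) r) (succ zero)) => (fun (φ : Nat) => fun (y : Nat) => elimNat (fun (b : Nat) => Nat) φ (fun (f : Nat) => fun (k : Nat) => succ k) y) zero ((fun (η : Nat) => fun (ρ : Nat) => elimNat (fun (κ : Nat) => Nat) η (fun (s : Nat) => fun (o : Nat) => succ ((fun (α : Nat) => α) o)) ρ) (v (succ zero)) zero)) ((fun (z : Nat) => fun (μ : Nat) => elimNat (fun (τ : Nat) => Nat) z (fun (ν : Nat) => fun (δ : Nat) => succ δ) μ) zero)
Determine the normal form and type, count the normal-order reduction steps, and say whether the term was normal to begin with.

resulting normal form:
  succ zero
type:
  Nat
reduction steps (normal order): 16
already normal: no
first redex: a beta-redex


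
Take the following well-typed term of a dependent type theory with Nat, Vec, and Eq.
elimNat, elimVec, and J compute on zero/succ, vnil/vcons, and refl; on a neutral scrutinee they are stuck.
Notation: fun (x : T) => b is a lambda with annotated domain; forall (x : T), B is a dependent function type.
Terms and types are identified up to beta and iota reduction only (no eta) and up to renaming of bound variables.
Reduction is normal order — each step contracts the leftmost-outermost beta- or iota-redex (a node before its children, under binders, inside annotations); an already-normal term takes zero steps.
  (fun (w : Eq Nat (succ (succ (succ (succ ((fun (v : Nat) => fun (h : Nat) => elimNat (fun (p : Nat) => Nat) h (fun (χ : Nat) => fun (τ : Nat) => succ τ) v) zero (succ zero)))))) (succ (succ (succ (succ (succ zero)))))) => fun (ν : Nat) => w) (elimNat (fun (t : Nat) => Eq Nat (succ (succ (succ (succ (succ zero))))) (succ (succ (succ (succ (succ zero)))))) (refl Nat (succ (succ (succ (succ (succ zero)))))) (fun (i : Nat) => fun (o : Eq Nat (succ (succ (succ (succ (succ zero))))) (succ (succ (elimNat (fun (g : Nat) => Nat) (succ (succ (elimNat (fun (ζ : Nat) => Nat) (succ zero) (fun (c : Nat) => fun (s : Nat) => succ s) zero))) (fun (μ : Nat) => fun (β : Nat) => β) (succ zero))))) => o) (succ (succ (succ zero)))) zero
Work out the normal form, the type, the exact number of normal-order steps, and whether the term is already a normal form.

normal form:
  refl Nat (succ (succ (succ (succ (succ zero)))))
type:
  Eq Nat (succ (succ (succ (succ (succ zero))))) (succ (succ (succ (succ (succ zero)))))
reduction steps (normal order): 12
started in normal form: no
first redex: a beta-redex


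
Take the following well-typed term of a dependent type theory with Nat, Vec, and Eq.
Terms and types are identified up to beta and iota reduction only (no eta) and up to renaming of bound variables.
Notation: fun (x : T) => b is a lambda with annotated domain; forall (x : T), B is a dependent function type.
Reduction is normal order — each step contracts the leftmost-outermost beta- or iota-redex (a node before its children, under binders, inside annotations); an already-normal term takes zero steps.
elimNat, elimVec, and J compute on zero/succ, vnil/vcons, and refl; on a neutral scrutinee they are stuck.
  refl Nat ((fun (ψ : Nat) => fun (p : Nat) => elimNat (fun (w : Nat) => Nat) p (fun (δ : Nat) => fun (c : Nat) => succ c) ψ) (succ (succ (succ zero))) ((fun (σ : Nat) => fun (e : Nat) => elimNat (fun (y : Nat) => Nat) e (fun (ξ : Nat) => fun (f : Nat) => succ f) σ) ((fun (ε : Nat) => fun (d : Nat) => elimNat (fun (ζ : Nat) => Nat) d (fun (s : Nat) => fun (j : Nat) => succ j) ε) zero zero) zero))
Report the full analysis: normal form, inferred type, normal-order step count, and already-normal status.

normal form:
  refl Nat (succ (succ (succ zero)))
the term's type:
  Eq Nat (succ (succ (succ zero))) (succ (succ (succ zero)))
steps to reach normal form (normal order): 18
already normal: no
first redex: a beta-redex


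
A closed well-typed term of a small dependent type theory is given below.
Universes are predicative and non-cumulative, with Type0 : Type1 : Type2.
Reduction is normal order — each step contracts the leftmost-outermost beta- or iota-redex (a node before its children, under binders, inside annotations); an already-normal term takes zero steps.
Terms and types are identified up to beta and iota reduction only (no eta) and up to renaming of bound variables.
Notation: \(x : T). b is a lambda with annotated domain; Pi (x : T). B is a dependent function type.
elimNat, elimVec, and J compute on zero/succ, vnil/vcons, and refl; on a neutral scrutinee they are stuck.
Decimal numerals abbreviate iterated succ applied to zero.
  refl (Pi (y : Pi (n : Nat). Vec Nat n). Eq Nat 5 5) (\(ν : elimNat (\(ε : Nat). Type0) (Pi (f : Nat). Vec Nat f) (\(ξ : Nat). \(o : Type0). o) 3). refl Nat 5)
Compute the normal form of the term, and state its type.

resulting normal form:
  refl (Pi (y : Pi (n : Nat). Vec Nat n). Eq Nat 5 5) (\(ν : Pi (ε : Nat). Vec Nat ε). refl Nat 5)
type:
  Eq (Pi (y : Pi (n : Nat). Vec Nat n). Eq Nat 5 5) (\(ν : Pi (ε : Nat). Vec Nat ε). refl Nat 5) (\(f : Pi (ξ : Nat). Vec Nat ξ). refl Nat 5)


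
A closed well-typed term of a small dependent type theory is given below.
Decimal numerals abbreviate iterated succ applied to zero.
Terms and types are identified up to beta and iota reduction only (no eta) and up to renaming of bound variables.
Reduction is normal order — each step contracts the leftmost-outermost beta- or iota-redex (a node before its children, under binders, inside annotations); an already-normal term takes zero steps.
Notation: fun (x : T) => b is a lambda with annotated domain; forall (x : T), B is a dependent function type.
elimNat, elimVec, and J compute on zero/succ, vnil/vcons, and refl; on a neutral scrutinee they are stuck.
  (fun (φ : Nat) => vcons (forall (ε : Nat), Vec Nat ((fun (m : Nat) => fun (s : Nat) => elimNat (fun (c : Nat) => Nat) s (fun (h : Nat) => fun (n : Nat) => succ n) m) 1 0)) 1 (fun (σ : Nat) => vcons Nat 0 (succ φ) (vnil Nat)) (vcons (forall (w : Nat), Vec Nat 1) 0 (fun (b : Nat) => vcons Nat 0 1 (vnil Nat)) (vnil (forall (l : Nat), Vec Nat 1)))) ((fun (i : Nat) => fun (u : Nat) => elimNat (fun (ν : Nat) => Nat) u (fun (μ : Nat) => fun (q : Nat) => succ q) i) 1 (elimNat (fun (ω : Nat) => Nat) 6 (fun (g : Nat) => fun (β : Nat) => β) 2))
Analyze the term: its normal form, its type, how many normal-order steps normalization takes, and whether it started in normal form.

reduced normal form:
  vcons (forall (φ : Nat), Vec Nat 1) 1 (fun (ε : Nat) => vcons Nat 0 8 (vnil Nat)) (vcons (forall (m : Nat), Vec Nat 1) 0 (fun (s : Nat) => vcons Nat 0 1 (vnil Nat)) (vnil (forall (c : Nat), Vec Nat 1)))
type:
  Vec (forall (φ : Nat), Vec Nat 1) 2
normal-order step count: 20
term was already normal: no
first contracted redex: a beta-redex


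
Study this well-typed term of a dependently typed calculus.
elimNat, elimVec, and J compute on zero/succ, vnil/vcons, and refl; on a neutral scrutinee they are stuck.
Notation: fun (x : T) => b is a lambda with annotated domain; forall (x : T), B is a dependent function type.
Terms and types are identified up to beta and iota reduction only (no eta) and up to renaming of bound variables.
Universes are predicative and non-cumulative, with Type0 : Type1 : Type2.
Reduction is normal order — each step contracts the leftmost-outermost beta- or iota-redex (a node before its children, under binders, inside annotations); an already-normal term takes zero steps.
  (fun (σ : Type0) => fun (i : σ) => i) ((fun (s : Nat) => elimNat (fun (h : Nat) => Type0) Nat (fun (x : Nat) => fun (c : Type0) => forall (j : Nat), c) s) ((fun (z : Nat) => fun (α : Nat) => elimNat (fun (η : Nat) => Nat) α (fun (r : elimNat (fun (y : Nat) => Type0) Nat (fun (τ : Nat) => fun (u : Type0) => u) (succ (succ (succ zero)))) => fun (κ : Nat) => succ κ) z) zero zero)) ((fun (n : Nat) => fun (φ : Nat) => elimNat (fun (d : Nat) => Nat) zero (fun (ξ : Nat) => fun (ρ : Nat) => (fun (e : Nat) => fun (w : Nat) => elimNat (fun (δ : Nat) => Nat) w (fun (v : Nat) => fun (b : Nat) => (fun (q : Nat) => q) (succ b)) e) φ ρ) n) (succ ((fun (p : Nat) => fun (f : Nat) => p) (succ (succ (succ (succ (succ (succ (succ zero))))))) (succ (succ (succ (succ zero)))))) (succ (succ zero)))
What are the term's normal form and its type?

reduced normal form:
  succ (succ (succ (succ (succ (succ (succ (succ (succ (succ (succ (succ (succ (succ (succ (succ zero)))))))))))))))
inferred type:
  Nat


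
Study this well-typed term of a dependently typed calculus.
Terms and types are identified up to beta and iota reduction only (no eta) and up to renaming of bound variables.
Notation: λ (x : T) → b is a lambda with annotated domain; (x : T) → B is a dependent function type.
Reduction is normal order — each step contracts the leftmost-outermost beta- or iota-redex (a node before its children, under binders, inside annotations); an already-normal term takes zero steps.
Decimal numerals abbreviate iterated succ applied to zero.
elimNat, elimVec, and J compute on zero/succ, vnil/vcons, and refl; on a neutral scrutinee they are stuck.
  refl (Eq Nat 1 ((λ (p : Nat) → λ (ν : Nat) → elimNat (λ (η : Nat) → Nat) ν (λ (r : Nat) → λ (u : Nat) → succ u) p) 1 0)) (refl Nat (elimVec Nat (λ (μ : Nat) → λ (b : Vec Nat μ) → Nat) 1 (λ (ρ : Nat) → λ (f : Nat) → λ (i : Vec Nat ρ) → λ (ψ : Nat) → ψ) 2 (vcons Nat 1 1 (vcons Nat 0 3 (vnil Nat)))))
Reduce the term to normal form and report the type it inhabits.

normal form:
  refl (Eq Nat 1 1) (refl Nat 1)
inferred type:
  Eq (Eq Nat 1 1) (refl Nat 1) (refl Nat 1)


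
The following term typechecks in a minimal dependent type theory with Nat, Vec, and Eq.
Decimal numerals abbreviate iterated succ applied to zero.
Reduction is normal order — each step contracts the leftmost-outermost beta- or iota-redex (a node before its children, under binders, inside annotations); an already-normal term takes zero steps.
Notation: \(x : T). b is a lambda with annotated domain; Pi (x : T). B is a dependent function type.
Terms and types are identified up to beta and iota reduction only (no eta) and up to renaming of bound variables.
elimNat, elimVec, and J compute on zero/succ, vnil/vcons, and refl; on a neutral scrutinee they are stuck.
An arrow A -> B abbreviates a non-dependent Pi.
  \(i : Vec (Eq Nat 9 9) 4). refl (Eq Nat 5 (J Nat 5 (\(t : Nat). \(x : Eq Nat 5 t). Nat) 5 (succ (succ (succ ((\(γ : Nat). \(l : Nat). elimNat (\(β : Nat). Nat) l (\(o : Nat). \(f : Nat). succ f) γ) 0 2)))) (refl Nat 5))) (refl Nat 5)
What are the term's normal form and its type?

normal form:
  \(i : Vec (Eq Nat 9 9) 4). refl (Eq Nat 5 5) (refl Nat 5)
inferred type:
  Vec (Eq Nat 9 9) 4 -> Eq (Eq Nat 5 5) (refl Nat 5) (refl Nat 5)


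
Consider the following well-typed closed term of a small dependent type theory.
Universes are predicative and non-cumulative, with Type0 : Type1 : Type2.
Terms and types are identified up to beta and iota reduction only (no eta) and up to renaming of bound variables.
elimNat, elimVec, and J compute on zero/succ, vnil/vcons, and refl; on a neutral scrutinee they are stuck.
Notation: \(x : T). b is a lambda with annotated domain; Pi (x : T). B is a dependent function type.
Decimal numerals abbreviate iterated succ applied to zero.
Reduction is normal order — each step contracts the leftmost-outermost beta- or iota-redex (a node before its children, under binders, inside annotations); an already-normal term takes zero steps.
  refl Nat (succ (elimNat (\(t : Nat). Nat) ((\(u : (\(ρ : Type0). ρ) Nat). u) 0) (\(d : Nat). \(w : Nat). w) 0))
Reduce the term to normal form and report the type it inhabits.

reduced normal form:
  refl Nat 1
the term's type:
  Eq Nat 1 1
observation: reduction starts at an elimNat iota-redex, and 2 normal-order steps reach the normal form.


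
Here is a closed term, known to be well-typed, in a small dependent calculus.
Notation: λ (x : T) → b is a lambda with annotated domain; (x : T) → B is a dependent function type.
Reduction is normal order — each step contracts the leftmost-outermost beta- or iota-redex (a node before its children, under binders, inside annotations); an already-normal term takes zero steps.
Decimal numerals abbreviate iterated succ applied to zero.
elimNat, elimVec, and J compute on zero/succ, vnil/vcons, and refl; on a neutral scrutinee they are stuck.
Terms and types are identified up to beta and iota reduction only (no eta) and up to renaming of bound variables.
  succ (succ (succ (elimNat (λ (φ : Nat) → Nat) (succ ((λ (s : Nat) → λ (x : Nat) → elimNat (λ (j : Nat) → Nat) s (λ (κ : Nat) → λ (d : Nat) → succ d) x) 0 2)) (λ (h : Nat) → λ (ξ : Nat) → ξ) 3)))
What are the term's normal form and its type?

resulting normal form:
  6
type:
  Nat
observation: the leftmost-outermost redex is an elimNat iota-redex, and normalization takes 19 steps.


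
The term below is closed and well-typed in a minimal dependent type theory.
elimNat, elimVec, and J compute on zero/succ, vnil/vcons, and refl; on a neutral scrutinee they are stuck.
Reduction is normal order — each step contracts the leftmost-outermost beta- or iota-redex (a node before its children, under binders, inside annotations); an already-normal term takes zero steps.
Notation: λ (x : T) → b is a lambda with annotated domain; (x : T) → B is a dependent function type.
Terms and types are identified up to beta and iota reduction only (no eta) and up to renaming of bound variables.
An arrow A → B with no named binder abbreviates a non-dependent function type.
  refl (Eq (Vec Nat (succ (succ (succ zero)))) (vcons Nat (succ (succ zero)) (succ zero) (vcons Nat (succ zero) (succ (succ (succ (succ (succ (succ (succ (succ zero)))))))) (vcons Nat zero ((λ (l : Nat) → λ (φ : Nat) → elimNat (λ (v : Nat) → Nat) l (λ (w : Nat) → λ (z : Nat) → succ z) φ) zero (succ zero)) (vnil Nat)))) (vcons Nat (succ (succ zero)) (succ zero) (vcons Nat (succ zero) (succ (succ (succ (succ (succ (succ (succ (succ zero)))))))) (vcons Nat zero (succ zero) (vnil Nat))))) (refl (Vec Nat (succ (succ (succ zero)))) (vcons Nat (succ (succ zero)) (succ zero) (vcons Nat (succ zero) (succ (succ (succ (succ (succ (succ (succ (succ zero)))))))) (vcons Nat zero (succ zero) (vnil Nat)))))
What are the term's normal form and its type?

reduced normal form:
  refl (Eq (Vec Nat (succ (succ (succ zero)))) (vcons Nat (succ (succ zero)) (succ zero) (vcons Nat (succ zero) (succ (succ (succ (succ (succ (succ (succ (succ zero)))))))) (vcons Nat zero (succ zero) (vnil Nat)))) (vcons Nat (succ (succ zero)) (succ zero) (vcons Nat (succ zero) (succ (succ (succ (succ (succ (succ (succ (succ zero)))))))) (vcons Nat zero (succ zero) (vnil Nat))))) (refl (Vec Nat (succ (succ (succ zero)))) (vcons Nat (succ (succ zero)) (succ zero) (vcons Nat (succ zero) (succ (succ (succ (succ (succ (succ (succ (succ zero)))))))) (vcons Nat zero (succ zero) (vnil Nat)))))
type:
  Eq (Eq (Vec Nat (succ (succ (succ zero)))) (vcons Nat (succ (succ zero)) (succ zero) (vcons Nat (succ zero) (succ (succ (succ (succ (succ (succ (succ (succ zero)))))))) (vcons Nat zero (succ zero) (vnil Nat)))) (vcons Nat (succ (succ zero)) (succ zero) (vcons Nat (succ zero) (succ (succ (succ (succ (succ (succ (succ (succ zero)))))))) (vcons Nat zero (succ zero) (vnil Nat))))) (refl (Vec Nat (succ (succ (succ zero)))) (vcons Nat (succ (succ zero)) (succ zero) (vcons Nat (succ zero) (succ (succ (succ (succ (succ (succ (succ (succ zero)))))))) (vcons Nat zero (succ zero) (vnil Nat))))) (refl (Vec Nat (succ (succ (succ zero)))) (vcons Nat (succ (succ zero)) (succ zero) (vcons Nat (succ zero) (succ (succ (succ (succ (succ (succ (succ (succ zero)))))))) (vcons Nat zero (succ zero) (vnil Nat)))))
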